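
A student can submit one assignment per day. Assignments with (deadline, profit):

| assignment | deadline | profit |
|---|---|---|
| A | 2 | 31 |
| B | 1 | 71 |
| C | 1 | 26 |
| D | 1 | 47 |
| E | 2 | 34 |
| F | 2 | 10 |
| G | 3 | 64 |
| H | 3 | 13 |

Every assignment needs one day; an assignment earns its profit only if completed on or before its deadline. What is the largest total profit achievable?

Take jobs in profit order; each goes to the latest open slot no later than its deadline.
By profit: B(d1,71), G(d3,64), D(d1,47), E(d2,34), A(d2,31), C(d1,26), H(d3,13), F(d2,10)
B→slot 1; G→slot 3; D skipped; E→slot 2; A skipped; C skipped; H skipped; F skipped.
Profit = 71 + 34 + 64 = 169

169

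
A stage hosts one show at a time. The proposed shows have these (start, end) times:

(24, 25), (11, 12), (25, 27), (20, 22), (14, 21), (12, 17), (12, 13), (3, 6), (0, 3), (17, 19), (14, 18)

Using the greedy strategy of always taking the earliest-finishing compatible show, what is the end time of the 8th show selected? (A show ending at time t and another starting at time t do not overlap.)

Greedy by earliest finish: after sorting by end time, pick each interval compatible with the last pick.
Sorted by end: (0,3)  (3,6)  (11,12)  (12,13)  (12,17)  (14,18)  (17,19)  (14,21)  (20,22)  (24,25)  (25,27)
take (0,3); take (3,6); take (11,12); take (12,13); skip (12,17); take (14,18); skip (14,21); take (20,22); take (24,25); take (25,27).
Selected: (0,3) (3,6) (11,12) (12,13) (14,18) (20,22) (24,25) (25,27)

27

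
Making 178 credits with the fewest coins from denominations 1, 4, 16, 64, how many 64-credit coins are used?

Use the largest denomination that fits, subtract, and repeat.
178 − 2×64→50 − 3×16→2 − 2×1→0
Count of 64: 2

2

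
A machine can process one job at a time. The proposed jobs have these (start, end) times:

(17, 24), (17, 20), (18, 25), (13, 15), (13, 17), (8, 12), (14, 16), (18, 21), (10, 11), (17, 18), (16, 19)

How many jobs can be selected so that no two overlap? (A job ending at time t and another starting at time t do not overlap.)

4

By end time: (10,11), (8,12), (13,15), (14,16), (13,17), (17,18), (16,19), (17,20), (18,21), (17,24), (18,25).
Pick (10,11); next start ≥ 11 → (13,15); next start ≥ 15 → (17,18); next start ≥ 18 → (18,21).
Selected 4 jobs.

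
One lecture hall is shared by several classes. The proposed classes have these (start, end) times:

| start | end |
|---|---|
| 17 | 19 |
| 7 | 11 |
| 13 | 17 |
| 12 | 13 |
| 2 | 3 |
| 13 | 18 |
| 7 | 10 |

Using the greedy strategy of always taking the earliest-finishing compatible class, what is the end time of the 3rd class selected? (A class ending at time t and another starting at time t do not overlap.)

Sort by end time and greedily take each interval whose start is ≥ the last chosen end.
Sorted by end: (2,3)  (7,10)  (7,11)  (12,13)  (13,17)  (13,18)  (17,19)
take (2,3); take (7,10); take (12,13); take (13,17); skip (13,18); take (17,19).
Selected: (2,3) (7,10) (12,13) (13,17) (17,19)

13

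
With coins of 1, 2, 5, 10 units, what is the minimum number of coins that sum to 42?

Greedy: take as many of the largest coin as possible, then repeat with the remainder.
42 − 4×10→2 − 1×2→0
Total coins = 4 + 1 = 5

5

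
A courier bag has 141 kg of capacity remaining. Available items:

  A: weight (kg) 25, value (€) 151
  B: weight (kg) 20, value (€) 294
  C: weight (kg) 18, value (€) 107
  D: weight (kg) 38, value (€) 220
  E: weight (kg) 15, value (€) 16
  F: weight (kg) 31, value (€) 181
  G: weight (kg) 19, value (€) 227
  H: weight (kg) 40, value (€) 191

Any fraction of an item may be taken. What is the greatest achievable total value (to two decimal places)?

1122.11

Ratios (sorted): B 14.70, G 11.95, A 6.04, C 5.94, F 5.84, D 5.79, H 4.78, E 1.07
take B (20 @ 294); take G (19 @ 227); take A (25 @ 151); take C (18 @ 107); take F (31 @ 181); take 28/38 of D → 162.11. Capacity used 141/141.
Total value = 1122.11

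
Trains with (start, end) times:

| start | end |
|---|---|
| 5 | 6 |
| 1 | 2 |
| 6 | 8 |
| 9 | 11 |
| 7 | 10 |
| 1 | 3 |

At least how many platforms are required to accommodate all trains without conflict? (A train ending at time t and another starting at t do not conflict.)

2

The answer is the maximum number of intervals overlapping at any instant.
Events (time:±→running): 1:+→1 1:+→2 … peak 2.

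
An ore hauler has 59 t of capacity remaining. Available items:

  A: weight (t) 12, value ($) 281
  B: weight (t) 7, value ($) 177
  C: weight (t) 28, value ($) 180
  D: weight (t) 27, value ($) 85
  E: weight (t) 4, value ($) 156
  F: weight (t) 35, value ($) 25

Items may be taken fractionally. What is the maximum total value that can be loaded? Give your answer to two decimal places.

819.19

Ratios (sorted): E 39.00, B 25.29, A 23.42, C 6.43, D 3.15, F 0.71
take E (4 @ 156); take B (7 @ 177); take A (12 @ 281); take C (28 @ 180); take 8/27 of D → 25.19. Capacity used 59/59.
Total value = 819.19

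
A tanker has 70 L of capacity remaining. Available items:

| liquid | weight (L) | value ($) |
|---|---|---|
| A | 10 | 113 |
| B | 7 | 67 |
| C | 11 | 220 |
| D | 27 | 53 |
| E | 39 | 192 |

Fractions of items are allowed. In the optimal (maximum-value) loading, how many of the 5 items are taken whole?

4

Ratios (sorted): C 20.00, A 11.30, B 9.57, E 4.92, D 1.96
take C (11 @ 220); take A (10 @ 113); take B (7 @ 67); take E (39 @ 192); take 3/27 of D → 5.89. Capacity used 70/70.
4 item(s) taken whole; one partial (take 3/27 of D).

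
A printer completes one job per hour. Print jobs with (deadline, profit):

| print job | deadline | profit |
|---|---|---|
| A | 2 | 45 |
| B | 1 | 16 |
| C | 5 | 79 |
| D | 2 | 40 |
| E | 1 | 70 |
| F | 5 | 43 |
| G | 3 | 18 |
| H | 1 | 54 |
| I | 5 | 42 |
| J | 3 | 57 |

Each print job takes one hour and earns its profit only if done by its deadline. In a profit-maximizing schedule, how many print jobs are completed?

Profit order: C=79 E=70 J=57 H=54 A=45 F=43 I=42 D=40 G=18 B=16
Assign: C→slot 5, E→slot 1, J→slot 3, H skipped, A→slot 2, F→slot 4, I skipped, D skipped, G skipped, B skipped.
Slots: [1:E] [2:A] [3:J] [4:F] [5:C]
5 of 10 scheduled.

5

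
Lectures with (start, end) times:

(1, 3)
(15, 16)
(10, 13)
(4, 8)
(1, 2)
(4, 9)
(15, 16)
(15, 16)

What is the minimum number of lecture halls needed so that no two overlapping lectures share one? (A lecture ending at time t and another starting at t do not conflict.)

The answer is the maximum number of intervals overlapping at any instant.
starts: [1, 1, 4, 4, 10, 15, 15, 15]
ends:   [2, 3, 8, 9, 13, 16, 16, 16]
s1→1 s1→2 e2→1 e3→0 s4→1 s4→2 e8→1 e9→0 s10→1 e13→0 s15→1 s15→2 s15→3  — peak 3.

3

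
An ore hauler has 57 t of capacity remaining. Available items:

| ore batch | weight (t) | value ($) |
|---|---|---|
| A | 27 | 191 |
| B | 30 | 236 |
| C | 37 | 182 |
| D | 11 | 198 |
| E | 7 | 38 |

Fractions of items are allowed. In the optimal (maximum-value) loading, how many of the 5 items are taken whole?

2

Order: D (198/11=18.00) > B (236/30=7.87) > A (191/27=7.07) > E (38/7=5.43) > C (182/37=4.92)
Fill: take D (11 @ 198) → take B (30 @ 236) → take 16/27 of A → 113.19; 57/57 used.
2 item(s) taken whole; one partial (take 16/27 of A).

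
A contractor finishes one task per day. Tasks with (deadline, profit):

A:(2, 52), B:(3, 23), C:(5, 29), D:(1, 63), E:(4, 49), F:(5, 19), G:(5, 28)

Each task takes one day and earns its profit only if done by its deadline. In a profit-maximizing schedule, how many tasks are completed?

5

By profit: D(d1,63), A(d2,52), E(d4,49), C(d5,29), G(d5,28), B(d3,23), F(d5,19)
D→slot 1; A→slot 2; E→slot 4; C→slot 5; G→slot 3; B skipped; F skipped.
5 of 7 scheduled.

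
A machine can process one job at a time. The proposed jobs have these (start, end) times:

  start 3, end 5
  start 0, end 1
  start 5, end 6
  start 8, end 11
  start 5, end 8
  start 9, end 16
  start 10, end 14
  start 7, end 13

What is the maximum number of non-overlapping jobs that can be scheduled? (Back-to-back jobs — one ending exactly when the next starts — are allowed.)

4

Sort by end time and greedily take each interval whose start is ≥ the last chosen end.
By end time: (0,1), (3,5), (5,6), (5,8), (8,11), (7,13), (10,14), (9,16).
Pick (0,1); next start ≥ 1 → (3,5); next start ≥ 5 → (5,6); next start ≥ 6 → (8,11).
Selected 4 jobs.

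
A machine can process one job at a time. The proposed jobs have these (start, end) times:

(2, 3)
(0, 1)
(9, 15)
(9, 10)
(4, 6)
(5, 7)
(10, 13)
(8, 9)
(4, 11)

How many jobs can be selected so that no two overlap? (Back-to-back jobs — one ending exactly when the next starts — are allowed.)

6

Order by finish time; keep every interval that doesn't clash with the previous kept one.
Sorted by end: (0,1)  (2,3)  (4,6)  (5,7)  (8,9)  (9,10)  (4,11)  (10,13)  (9,15)
take (0,1); take (2,3); take (4,6); skip (5,7); take (8,9); take (9,10); skip (4,11); take (10,13).
Selected 6 jobs.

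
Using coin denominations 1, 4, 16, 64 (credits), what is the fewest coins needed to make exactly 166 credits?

Greedy: take as many of the largest coin as possible, then repeat with the remainder.
166 = 2×64 + 2×16 + 1×4 + 2×1
Total coins = 2 + 2 + 1 + 2 = 7

7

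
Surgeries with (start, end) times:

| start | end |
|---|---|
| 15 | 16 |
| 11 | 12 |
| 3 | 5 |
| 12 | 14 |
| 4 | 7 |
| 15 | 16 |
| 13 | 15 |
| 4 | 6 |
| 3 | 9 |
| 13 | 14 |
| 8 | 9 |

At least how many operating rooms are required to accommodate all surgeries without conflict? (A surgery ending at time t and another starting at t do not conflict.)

4

The answer is the maximum number of intervals overlapping at any instant.
starts: [3, 3, 4, 4, 8, 11, 12, 13, 13, 15, 15]
ends:   [5, 6, 7, 9, 9, 12, 14, 14, 15, 16, 16]
s3→1 s3→2 s4→3 s4→4  — peak 4.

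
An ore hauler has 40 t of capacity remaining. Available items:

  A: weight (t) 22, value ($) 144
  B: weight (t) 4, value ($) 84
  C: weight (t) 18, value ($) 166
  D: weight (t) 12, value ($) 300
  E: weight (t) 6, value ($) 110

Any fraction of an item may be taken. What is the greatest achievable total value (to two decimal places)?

660.00

Greedy by value/weight ratio, highest first.
Ratios (sorted): D 25.00, B 21.00, E 18.33, C 9.22, A 6.55
take D (12 @ 300); take B (4 @ 84); take E (6 @ 110); take C (18 @ 166). Capacity used 40/40.
Total value = 660.00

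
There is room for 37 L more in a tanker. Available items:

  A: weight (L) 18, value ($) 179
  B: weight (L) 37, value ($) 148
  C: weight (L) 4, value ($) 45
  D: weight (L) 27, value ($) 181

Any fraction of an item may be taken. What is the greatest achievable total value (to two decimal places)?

Ratios (sorted): C 11.25, A 9.94, D 6.70, B 4.00
take C (4 @ 45); take A (18 @ 179); take 15/27 of D → 100.56. Capacity used 37/37.
Total value = 324.56

324.56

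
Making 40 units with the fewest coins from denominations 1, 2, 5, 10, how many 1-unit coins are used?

Greedy: take as many of the largest coin as possible, then repeat with the remainder.
40 = 4×10
Count of 1: 0

0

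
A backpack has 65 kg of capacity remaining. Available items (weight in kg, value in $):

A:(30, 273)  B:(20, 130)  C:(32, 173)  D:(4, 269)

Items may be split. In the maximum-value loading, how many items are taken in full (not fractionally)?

Sort by value per unit weight and fill in that order.
Ratios (sorted): D 67.25, A 9.10, B 6.50, C 5.41
take D (4 @ 269); take A (30 @ 273); take B (20 @ 130); take 11/32 of C → 59.47. Capacity used 65/65.
3 item(s) taken whole; one partial (take 11/32 of C).

3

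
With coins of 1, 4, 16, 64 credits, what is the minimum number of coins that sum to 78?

6

Use the largest denomination that fits, subtract, and repeat.
78 − 1×64→14 − 3×4→2 − 2×1→0
Total coins = 1 + 3 + 2 = 6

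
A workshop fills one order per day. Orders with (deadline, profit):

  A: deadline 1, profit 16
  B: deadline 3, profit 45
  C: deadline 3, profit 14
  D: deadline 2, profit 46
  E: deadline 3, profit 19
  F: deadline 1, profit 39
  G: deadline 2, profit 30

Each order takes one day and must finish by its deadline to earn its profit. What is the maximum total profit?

130

Sort by profit descending; place each in the latest free slot ≤ its deadline.
Profit order: D=46 B=45 F=39 G=30 E=19 A=16 C=14
Assign: D→slot 2, B→slot 3, F→slot 1, G skipped, E skipped, A skipped, C skipped.
Slots: [1:F] [2:D] [3:B]
Profit = 39 + 46 + 45 = 130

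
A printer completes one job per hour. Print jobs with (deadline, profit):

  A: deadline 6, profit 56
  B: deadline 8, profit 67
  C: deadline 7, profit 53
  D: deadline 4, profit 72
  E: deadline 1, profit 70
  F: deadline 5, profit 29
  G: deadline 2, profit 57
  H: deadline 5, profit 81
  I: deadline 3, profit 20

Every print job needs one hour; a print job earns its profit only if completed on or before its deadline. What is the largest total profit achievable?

485

By profit: H(d5,81), D(d4,72), E(d1,70), B(d8,67), G(d2,57), A(d6,56), C(d7,53), F(d5,29), I(d3,20)
H→slot 5; D→slot 4; E→slot 1; B→slot 8; G→slot 2; A→slot 6; C→slot 7; F→slot 3; I skipped.
Profit = 70 + 57 + 29 + 72 + 81 + 56 + 53 + 67 = 485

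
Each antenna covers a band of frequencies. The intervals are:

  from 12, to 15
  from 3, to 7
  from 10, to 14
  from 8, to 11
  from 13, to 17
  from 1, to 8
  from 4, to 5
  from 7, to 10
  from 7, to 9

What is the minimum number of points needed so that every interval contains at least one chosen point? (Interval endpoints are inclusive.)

Process intervals by earliest right end; each time one isn't hit yet, stab at its right endpoint.
Sorted: [4,5] [3,7] [1,8] [7,9] [7,10] [8,11] [10,14] [12,15] [13,17]
{[4,5],[3,7],[1,8]} hit by 5; {[7,9],[7,10],[8,11]} hit by 9; {[10,14],[12,15],[13,17]} hit by 14.
Points: 5, 9, 14 (3 total).

3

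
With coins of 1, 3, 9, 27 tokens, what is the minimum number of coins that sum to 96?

96 = 3×27 + 1×9 + 2×3
Total coins = 3 + 1 + 2 = 6

6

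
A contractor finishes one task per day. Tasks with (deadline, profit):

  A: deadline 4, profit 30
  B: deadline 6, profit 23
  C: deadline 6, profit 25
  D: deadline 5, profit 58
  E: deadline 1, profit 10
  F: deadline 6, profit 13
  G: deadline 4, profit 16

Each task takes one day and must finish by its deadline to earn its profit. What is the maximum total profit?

Take jobs in profit order; each goes to the latest open slot no later than its deadline.
By profit: D(d5,58), A(d4,30), C(d6,25), B(d6,23), G(d4,16), F(d6,13), E(d1,10)
D→slot 5; A→slot 4; C→slot 6; B→slot 3; G→slot 2; F→slot 1; E skipped.
Profit = 13 + 16 + 23 + 30 + 58 + 25 = 165

165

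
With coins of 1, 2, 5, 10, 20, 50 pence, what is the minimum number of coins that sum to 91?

4

Greedy: take as many of the largest coin as possible, then repeat with the remainder.
91 − 1×50→41 − 2×20→1 − 1×1→0
Total coins = 1 + 2 + 1 = 4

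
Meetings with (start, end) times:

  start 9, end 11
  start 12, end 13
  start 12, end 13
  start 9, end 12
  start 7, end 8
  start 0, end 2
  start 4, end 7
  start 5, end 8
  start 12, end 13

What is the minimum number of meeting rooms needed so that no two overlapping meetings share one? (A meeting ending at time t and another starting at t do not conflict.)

3

Count concurrent intervals with a sweep; the peak is the room count.
Events (time:±→running): 0:+→1 2:-→0 4:+→1 5:+→2 7:-→1 7:+→2 8:-→1 8:-→0 9:+→1 9:+→2 11:-→1 12:-→0 12:+→1 12:+→2 12:+→3 … peak 3.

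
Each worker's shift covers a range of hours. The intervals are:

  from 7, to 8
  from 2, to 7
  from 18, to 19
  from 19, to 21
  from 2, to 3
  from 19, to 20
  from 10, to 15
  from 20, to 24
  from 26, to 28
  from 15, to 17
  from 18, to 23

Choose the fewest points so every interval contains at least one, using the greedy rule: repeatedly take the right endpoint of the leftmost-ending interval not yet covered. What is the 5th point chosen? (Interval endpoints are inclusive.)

Process intervals by earliest right end; each time one isn't hit yet, stab at its right endpoint.
Sorted: [2,3] [2,7] [7,8] [10,15] [15,17] [18,19] [19,20] [19,21] [18,23] [20,24] [26,28]
{[2,3],[2,7]} hit by 3; {[7,8]} hit by 8; {[10,15],[15,17]} hit by 15; {[18,19],[19,20],[19,21],[18,23]} hit by 19; {[20,24]} hit by 24; {[26,28]} hit by 28.
Points: 3, 8, 15, 19, 24, 28 (6 total).

24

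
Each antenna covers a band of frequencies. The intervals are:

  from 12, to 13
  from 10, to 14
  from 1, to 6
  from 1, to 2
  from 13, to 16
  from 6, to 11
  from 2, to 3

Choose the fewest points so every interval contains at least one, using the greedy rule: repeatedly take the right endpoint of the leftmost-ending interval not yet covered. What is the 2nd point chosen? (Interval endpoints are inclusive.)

11

By right end: [1,2]  [2,3]  [1,6]  [6,11]  [12,13]  [10,14]  [13,16]
[1,2] uncovered → point at 2; [6,11] uncovered → point at 11; [12,13] uncovered → point at 13.
Points: 2, 11, 13 (3 total).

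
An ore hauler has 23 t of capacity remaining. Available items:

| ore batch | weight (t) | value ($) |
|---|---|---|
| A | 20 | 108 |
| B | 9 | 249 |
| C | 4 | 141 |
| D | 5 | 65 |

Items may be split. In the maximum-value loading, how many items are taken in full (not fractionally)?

3

Order: C (141/4=35.25) > B (249/9=27.67) > D (65/5=13.00) > A (108/20=5.40)
Fill: take C (4 @ 141) → take B (9 @ 249) → take D (5 @ 65) → take 5/20 of A → 27.00; 23/23 used.
3 item(s) taken whole; one partial (take 5/20 of A).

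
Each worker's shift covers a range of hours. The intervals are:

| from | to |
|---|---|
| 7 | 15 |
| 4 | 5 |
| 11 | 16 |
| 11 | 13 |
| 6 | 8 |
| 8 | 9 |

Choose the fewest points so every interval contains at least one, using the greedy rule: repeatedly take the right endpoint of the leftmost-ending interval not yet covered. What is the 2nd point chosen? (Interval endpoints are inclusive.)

Sort by right endpoint; whenever an interval is uncovered, place a point at its right end.
Sorted: [4,5] [6,8] [8,9] [11,13] [7,15] [11,16]
{[4,5]} hit by 5; {[6,8],[8,9]} hit by 8; {[11,13],[7,15],[11,16]} hit by 13.
Points: 5, 8, 13 (3 total).

8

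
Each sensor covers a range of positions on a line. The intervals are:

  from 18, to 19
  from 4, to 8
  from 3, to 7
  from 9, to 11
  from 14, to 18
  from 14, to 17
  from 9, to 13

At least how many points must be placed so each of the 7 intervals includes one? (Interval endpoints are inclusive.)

Sort by right endpoint; whenever an interval is uncovered, place a point at its right end.
By right end: [3,7]  [4,8]  [9,11]  [9,13]  [14,17]  [14,18]  [18,19]
[3,7] uncovered → point at 7; [9,11] uncovered → point at 11; [14,17] uncovered → point at 17; [18,19] uncovered → point at 19.
Points: 7, 11, 17, 19 (4 total).

4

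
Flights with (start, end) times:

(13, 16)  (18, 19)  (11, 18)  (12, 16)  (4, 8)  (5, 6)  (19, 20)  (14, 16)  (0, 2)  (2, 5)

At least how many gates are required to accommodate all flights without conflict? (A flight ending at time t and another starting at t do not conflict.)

4

starts: [0, 2, 4, 5, 11, 12, 13, 14, 18, 19]
ends:   [2, 5, 6, 8, 16, 16, 16, 18, 19, 20]
s0→1 e2→0 s2→1 s4→2 e5→1 s5→2 e6→1 e8→0 s11→1 s12→2 s13→3 s14→4  — peak 4.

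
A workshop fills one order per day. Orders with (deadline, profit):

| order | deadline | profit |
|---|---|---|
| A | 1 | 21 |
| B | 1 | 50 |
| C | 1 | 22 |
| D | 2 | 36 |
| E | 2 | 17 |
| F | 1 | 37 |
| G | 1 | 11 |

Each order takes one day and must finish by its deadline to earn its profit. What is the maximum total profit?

Take jobs in profit order; each goes to the latest open slot no later than its deadline.
Profit order: B=50 F=37 D=36 C=22 A=21 E=17 G=11
Assign: B→slot 1, F skipped, D→slot 2, C skipped, A skipped, E skipped, G skipped.
Slots: [1:B] [2:D]
Profit = 50 + 36 = 86

86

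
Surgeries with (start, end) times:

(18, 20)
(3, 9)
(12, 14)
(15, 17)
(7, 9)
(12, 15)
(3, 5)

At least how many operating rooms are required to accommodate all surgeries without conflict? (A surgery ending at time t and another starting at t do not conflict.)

2

The answer is the maximum number of intervals overlapping at any instant.
Events (time:±→running): 3:+→1 3:+→2 … peak 2.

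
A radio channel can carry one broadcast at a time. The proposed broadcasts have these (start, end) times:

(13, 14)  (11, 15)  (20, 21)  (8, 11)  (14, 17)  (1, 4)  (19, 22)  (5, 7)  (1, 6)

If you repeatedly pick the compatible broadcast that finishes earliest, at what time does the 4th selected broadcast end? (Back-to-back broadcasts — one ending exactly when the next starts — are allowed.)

14

Order by finish time; keep every interval that doesn't clash with the previous kept one.
Sorted by end: (1,4)  (1,6)  (5,7)  (8,11)  (13,14)  (11,15)  (14,17)  (20,21)  (19,22)
take (1,4); take (5,7); take (8,11); take (13,14); take (14,17); take (20,21).
Selected: (1,4) (5,7) (8,11) (13,14) (14,17) (20,21)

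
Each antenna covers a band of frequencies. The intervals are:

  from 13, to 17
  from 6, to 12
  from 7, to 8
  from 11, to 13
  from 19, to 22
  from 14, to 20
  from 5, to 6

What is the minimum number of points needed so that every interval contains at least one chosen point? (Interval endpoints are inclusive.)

4

Process intervals by earliest right end; each time one isn't hit yet, stab at its right endpoint.
By right end: [5,6]  [7,8]  [6,12]  [11,13]  [13,17]  [14,20]  [19,22]
[5,6] uncovered → point at 6; [7,8] uncovered → point at 8; [11,13] uncovered → point at 13; [14,20] uncovered → point at 20.
Points: 6, 8, 13, 20 (4 total).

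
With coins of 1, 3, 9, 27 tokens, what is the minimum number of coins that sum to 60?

4

Greedy: take as many of the largest coin as possible, then repeat with the remainder.
60 − 2×27→6 − 2×3→0
Total coins = 2 + 2 = 4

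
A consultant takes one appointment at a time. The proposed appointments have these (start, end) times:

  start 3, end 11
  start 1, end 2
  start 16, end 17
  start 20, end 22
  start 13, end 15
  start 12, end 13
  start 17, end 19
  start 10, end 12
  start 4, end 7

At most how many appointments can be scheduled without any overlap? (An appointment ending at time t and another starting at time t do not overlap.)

8

Order by finish time; keep every interval that doesn't clash with the previous kept one.
Sorted by end: (1,2)  (4,7)  (3,11)  (10,12)  (12,13)  (13,15)  (16,17)  (17,19)  (20,22)
take (1,2); take (4,7); take (10,12); take (12,13); take (13,15); take (16,17); take (17,19); take (20,22).
Selected 8 appointments.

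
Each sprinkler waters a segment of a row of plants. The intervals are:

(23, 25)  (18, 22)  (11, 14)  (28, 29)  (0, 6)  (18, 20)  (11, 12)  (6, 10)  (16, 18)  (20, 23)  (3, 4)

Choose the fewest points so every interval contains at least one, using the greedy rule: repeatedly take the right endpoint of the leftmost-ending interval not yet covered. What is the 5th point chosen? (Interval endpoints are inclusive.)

23

Sorted: [3,4] [0,6] [6,10] [11,12] [11,14] [16,18] [18,20] [18,22] [20,23] [23,25] [28,29]
{[3,4],[0,6]} hit by 4; {[6,10]} hit by 10; {[11,12],[11,14]} hit by 12; {[16,18],[18,20],[18,22]} hit by 18; {[20,23],[23,25]} hit by 23; {[28,29]} hit by 29.
Points: 4, 10, 12, 18, 23, 29 (6 total).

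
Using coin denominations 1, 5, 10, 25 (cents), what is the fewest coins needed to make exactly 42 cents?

Use the largest denomination that fits, subtract, and repeat.
42 − 1×25→17 − 1×10→7 − 1×5→2 − 2×1→0
Total coins = 1 + 1 + 1 + 2 = 5

5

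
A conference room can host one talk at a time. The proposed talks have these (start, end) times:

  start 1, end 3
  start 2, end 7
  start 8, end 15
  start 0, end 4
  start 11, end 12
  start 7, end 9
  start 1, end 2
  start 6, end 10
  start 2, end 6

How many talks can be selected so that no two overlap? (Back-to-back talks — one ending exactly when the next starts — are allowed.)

4

By end time: (1,2), (1,3), (0,4), (2,6), (2,7), (7,9), (6,10), (11,12), (8,15).
Pick (1,2); next start ≥ 2 → (2,6); next start ≥ 6 → (7,9); next start ≥ 9 → (11,12).
Selected 4 talks.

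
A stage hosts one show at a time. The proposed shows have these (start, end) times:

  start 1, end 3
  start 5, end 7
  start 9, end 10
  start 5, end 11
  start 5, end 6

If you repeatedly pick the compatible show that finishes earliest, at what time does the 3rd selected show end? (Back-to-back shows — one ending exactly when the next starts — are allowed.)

10

By end time: (1,3), (5,6), (5,7), (9,10), (5,11).
Pick (1,3); next start ≥ 3 → (5,6); next start ≥ 6 → (9,10).
Selected: (1,3) (5,6) (9,10)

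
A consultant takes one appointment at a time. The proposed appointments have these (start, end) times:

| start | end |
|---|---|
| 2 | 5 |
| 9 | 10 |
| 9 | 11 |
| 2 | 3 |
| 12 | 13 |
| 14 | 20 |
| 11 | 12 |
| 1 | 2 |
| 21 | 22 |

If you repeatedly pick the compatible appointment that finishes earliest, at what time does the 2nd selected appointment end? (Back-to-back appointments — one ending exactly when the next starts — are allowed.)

Greedy by earliest finish: after sorting by end time, pick each interval compatible with the last pick.
Sorted by end: (1,2)  (2,3)  (2,5)  (9,10)  (9,11)  (11,12)  (12,13)  (14,20)  (21,22)
take (1,2); take (2,3); skip (2,5); take (9,10); take (11,12); take (12,13); take (14,20); take (21,22).
Selected: (1,2) (2,3) (9,10) (11,12) (12,13) (14,20) (21,22)

3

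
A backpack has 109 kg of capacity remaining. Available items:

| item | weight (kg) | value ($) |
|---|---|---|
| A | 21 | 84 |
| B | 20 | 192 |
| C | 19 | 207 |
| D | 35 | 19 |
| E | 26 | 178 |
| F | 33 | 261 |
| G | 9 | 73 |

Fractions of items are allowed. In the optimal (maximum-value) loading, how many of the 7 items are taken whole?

Order: C (207/19=10.89) > B (192/20=9.60) > G (73/9=8.11) > F (261/33=7.91) > E (178/26=6.85) > A (84/21=4.00) > D (19/35=0.54)
Fill: take C (19 @ 207) → take B (20 @ 192) → take G (9 @ 73) → take F (33 @ 261) → take E (26 @ 178) → take 2/21 of A → 8.00; 109/109 used.
5 item(s) taken whole; one partial (take 2/21 of A).

5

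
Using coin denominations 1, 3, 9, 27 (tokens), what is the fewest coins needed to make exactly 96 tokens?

96 − 3×27→15 − 1×9→6 − 2×3→0
Total coins = 3 + 1 + 2 = 6

6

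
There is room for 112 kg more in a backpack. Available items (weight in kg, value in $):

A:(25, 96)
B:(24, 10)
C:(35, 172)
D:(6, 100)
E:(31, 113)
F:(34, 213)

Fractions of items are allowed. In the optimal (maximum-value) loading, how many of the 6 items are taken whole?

4

Greedy by value/weight ratio, highest first.
Ratios (sorted): D 16.67, F 6.26, C 4.91, A 3.84, E 3.65, B 0.42
take D (6 @ 100); take F (34 @ 213); take C (35 @ 172); take A (25 @ 96); take 12/31 of E → 43.74. Capacity used 112/112.
4 item(s) taken whole; one partial (take 12/31 of E).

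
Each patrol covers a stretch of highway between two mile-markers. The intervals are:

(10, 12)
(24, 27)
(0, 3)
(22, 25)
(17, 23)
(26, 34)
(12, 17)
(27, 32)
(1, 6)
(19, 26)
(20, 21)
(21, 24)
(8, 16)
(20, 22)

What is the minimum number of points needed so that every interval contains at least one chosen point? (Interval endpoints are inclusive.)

Process intervals by earliest right end; each time one isn't hit yet, stab at its right endpoint.
By right end: [0,3]  [1,6]  [10,12]  [8,16]  [12,17]  [20,21]  [20,22]  [17,23]  [21,24]  [22,25]  [19,26]  [24,27]  [27,32]  [26,34]
[0,3] uncovered → point at 3; [10,12] uncovered → point at 12; [20,21] uncovered → point at 21; [22,25] uncovered → point at 25; [27,32] uncovered → point at 32.
Points: 3, 12, 21, 25, 32 (5 total).

5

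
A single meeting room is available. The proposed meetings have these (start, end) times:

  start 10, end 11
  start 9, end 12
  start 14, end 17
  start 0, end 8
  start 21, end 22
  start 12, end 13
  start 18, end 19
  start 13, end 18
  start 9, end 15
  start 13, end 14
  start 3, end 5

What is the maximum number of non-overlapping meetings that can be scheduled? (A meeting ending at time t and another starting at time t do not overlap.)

Sorted by end: (3,5)  (0,8)  (10,11)  (9,12)  (12,13)  (13,14)  (9,15)  (14,17)  (13,18)  (18,19)  (21,22)
take (3,5); skip (0,8); take (10,11); take (12,13); take (13,14); skip (9,15); take (14,17); skip (13,18); take (18,19); take (21,22).
Selected 7 meetings.

7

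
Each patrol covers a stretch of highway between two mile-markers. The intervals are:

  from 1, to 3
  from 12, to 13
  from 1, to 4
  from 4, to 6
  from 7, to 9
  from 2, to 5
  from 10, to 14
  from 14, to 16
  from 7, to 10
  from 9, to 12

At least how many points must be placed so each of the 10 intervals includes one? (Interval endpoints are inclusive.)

By right end: [1,3]  [1,4]  [2,5]  [4,6]  [7,9]  [7,10]  [9,12]  [12,13]  [10,14]  [14,16]
[1,3] uncovered → point at 3; [4,6] uncovered → point at 6; [7,9] uncovered → point at 9; [12,13] uncovered → point at 13; [14,16] uncovered → point at 16.
Points: 3, 6, 9, 13, 16 (5 total).

5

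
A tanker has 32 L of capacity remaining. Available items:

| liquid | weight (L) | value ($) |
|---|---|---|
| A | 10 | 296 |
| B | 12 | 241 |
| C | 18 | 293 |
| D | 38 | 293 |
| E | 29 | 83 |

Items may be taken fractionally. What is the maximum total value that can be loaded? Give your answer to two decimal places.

699.78

Ratios (sorted): A 29.60, B 20.08, C 16.28, D 7.71, E 2.86
take A (10 @ 296); take B (12 @ 241); take 10/18 of C → 162.78. Capacity used 32/32.
Total value = 699.78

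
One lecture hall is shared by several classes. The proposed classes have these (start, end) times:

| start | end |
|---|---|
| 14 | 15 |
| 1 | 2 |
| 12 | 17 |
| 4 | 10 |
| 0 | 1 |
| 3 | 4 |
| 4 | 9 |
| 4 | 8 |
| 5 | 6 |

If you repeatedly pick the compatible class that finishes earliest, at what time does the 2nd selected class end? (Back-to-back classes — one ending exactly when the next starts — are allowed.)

2

Order by finish time; keep every interval that doesn't clash with the previous kept one.
By end time: (0,1), (1,2), (3,4), (5,6), (4,8), (4,9), (4,10), (14,15), (12,17).
Pick (0,1); next start ≥ 1 → (1,2); next start ≥ 2 → (3,4); next start ≥ 4 → (5,6); next start ≥ 6 → (14,15).
Selected: (0,1) (1,2) (3,4) (5,6) (14,15)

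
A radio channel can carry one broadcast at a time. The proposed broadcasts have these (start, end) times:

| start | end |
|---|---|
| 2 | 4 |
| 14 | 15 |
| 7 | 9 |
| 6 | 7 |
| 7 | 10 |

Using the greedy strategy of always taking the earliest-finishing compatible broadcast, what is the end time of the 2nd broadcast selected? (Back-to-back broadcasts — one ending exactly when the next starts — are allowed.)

7

Greedy by earliest finish: after sorting by end time, pick each interval compatible with the last pick.
By end time: (2,4), (6,7), (7,9), (7,10), (14,15).
Pick (2,4); next start ≥ 4 → (6,7); next start ≥ 7 → (7,9); next start ≥ 9 → (14,15).
Selected: (2,4) (6,7) (7,9) (14,15)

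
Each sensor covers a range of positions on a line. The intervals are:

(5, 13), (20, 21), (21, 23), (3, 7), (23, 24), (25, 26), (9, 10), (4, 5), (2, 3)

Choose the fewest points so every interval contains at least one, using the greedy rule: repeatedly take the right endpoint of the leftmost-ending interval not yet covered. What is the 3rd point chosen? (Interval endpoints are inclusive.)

10

Sort by right endpoint; whenever an interval is uncovered, place a point at its right end.
Sorted: [2,3] [4,5] [3,7] [9,10] [5,13] [20,21] [21,23] [23,24] [25,26]
{[2,3]} hit by 3; {[4,5],[3,7]} hit by 5; {[9,10],[5,13]} hit by 10; {[20,21],[21,23]} hit by 21; {[23,24]} hit by 24; {[25,26]} hit by 26.
Points: 3, 5, 10, 21, 24, 26 (6 total).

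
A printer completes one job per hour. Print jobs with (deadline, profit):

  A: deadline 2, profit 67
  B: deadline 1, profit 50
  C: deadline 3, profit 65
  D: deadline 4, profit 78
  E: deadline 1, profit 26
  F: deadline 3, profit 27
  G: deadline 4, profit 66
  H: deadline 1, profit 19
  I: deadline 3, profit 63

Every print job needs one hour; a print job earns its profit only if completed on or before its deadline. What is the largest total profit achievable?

276

Profit order: D=78 A=67 G=66 C=65 I=63 B=50 F=27 E=26 H=19
Assign: D→slot 4, A→slot 2, G→slot 3, C→slot 1, I skipped, B skipped, F skipped, E skipped, H skipped.
Slots: [1:C] [2:A] [3:G] [4:D]
Profit = 65 + 67 + 66 + 78 = 276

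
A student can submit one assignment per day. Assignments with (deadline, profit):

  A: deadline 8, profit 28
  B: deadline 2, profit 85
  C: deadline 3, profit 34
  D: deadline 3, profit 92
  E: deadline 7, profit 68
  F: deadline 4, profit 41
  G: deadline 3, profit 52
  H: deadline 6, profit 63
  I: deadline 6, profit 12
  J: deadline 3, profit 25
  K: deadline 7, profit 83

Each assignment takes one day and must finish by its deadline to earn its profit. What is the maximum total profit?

Sort by profit descending; place each in the latest free slot ≤ its deadline.
Profit order: D=92 B=85 K=83 E=68 H=63 G=52 F=41 C=34 A=28 J=25 I=12
Assign: D→slot 3, B→slot 2, K→slot 7, E→slot 6, H→slot 5, G→slot 1, F→slot 4, C skipped, A→slot 8, J skipped, I skipped.
Slots: [1:G] [2:B] [3:D] [4:F] [5:H] [6:E] [7:K] [8:A]
Profit = 52 + 85 + 92 + 41 + 63 + 68 + 83 + 28 = 512

512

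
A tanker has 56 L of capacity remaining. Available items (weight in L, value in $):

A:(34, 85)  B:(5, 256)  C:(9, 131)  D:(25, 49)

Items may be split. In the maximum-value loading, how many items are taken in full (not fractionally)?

3

Sort by value per unit weight and fill in that order.
Order: B (256/5=51.20) > C (131/9=14.56) > A (85/34=2.50) > D (49/25=1.96)
Fill: take B (5 @ 256) → take C (9 @ 131) → take A (34 @ 85) → take 8/25 of D → 15.68; 56/56 used.
3 item(s) taken whole; one partial (take 8/25 of D).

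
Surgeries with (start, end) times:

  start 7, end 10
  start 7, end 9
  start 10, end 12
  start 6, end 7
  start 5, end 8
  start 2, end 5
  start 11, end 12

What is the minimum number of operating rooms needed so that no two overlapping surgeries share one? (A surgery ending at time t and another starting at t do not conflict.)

The answer is the maximum number of intervals overlapping at any instant.
Events (time:±→running): 2:+→1 5:-→0 5:+→1 6:+→2 7:-→1 7:+→2 7:+→3 … peak 3.

3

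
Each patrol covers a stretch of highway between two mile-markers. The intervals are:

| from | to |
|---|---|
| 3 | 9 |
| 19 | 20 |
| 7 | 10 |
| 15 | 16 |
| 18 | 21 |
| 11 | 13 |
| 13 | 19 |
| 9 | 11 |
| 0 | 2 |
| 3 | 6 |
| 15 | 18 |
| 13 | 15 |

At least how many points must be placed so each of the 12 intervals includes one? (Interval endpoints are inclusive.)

6

Process intervals by earliest right end; each time one isn't hit yet, stab at its right endpoint.
By right end: [0,2]  [3,6]  [3,9]  [7,10]  [9,11]  [11,13]  [13,15]  [15,16]  [15,18]  [13,19]  [19,20]  [18,21]
[0,2] uncovered → point at 2; [3,6] uncovered → point at 6; [7,10] uncovered → point at 10; [11,13] uncovered → point at 13; [15,16] uncovered → point at 16; [19,20] uncovered → point at 20.
Points: 2, 6, 10, 13, 16, 20 (6 total).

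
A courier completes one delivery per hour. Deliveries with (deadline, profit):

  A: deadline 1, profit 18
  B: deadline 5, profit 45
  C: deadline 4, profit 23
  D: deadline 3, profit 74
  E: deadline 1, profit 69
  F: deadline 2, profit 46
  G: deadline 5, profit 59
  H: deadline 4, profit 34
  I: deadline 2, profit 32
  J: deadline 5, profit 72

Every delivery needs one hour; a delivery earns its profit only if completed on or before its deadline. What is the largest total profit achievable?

By profit: D(d3,74), J(d5,72), E(d1,69), G(d5,59), F(d2,46), B(d5,45), H(d4,34), I(d2,32), C(d4,23), A(d1,18)
D→slot 3; J→slot 5; E→slot 1; G→slot 4; F→slot 2; B skipped; H skipped; I skipped; C skipped; A skipped.
Profit = 69 + 46 + 74 + 59 + 72 = 320

320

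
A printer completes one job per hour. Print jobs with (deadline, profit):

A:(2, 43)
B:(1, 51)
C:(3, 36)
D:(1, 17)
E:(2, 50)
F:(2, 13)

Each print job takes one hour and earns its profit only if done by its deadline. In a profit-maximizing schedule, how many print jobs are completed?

3

By profit: B(d1,51), E(d2,50), A(d2,43), C(d3,36), D(d1,17), F(d2,13)
B→slot 1; E→slot 2; A skipped; C→slot 3; D skipped; F skipped.
3 of 6 scheduled.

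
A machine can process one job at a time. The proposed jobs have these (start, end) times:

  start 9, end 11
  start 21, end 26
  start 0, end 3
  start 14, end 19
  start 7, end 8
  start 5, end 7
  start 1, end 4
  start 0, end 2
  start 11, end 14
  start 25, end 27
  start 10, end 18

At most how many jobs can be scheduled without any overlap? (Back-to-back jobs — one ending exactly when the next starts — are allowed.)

Sorted by end: (0,2)  (0,3)  (1,4)  (5,7)  (7,8)  (9,11)  (11,14)  (10,18)  (14,19)  (21,26)  (25,27)
take (0,2); skip (0,3); take (5,7); take (7,8); take (9,11); take (11,14); skip (10,18); take (14,19); take (21,26).
Selected 7 jobs.

7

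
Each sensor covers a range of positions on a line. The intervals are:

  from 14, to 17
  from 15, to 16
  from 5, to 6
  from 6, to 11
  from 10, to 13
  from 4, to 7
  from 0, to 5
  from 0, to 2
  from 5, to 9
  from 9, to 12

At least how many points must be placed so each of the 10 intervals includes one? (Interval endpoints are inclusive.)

Sort by right endpoint; whenever an interval is uncovered, place a point at its right end.
Sorted: [0,2] [0,5] [5,6] [4,7] [5,9] [6,11] [9,12] [10,13] [15,16] [14,17]
{[0,2],[0,5]} hit by 2; {[5,6],[4,7],[5,9],[6,11]} hit by 6; {[9,12],[10,13]} hit by 12; {[15,16],[14,17]} hit by 16.
Points: 2, 6, 12, 16 (4 total).

4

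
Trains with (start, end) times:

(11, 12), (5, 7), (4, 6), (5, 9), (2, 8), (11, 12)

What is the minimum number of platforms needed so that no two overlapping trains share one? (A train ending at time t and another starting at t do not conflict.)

4

Count concurrent intervals with a sweep; the peak is the room count.
starts: [2, 4, 5, 5, 11, 11]
ends:   [6, 7, 8, 9, 12, 12]
s2→1 s4→2 s5→3 s5→4  — peak 4.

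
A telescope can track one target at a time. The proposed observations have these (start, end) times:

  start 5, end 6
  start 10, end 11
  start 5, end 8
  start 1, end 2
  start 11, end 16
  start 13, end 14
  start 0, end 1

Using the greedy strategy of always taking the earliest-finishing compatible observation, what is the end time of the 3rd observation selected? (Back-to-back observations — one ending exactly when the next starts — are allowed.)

Greedy by earliest finish: after sorting by end time, pick each interval compatible with the last pick.
Sorted by end: (0,1)  (1,2)  (5,6)  (5,8)  (10,11)  (13,14)  (11,16)
take (0,1); take (1,2); take (5,6); skip (5,8); take (10,11); take (13,14).
Selected: (0,1) (1,2) (5,6) (10,11) (13,14)

6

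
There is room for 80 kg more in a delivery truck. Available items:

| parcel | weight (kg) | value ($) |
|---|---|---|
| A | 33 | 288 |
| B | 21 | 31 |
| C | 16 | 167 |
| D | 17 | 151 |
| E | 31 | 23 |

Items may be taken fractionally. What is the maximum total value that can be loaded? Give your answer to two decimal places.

626.67

Order: C (167/16=10.44) > D (151/17=8.88) > A (288/33=8.73) > B (31/21=1.48) > E (23/31=0.74)
Fill: take C (16 @ 167) → take D (17 @ 151) → take A (33 @ 288) → take 14/21 of B → 20.67; 80/80 used.
Total value = 626.67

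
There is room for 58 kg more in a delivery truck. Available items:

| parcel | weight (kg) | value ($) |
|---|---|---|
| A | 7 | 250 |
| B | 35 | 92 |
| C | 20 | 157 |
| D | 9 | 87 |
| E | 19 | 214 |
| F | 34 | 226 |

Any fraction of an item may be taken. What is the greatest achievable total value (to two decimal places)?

Ratios (sorted): A 35.71, E 11.26, D 9.67, C 7.85, F 6.65, B 2.63
take A (7 @ 250); take E (19 @ 214); take D (9 @ 87); take C (20 @ 157); take 3/34 of F → 19.94. Capacity used 58/58.
Total value = 727.94

727.94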